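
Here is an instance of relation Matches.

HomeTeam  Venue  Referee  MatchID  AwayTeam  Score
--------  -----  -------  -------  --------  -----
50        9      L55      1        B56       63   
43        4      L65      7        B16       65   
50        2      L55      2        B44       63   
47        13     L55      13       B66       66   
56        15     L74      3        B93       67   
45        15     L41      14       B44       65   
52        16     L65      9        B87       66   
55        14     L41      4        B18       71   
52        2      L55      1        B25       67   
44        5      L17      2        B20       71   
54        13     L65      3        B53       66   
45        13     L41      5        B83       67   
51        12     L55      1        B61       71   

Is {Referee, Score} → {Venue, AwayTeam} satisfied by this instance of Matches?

(Referee=L55, Score=63): 2 rows → {Venue,AwayTeam} takes values {(9, B56), (2, B44)} — violation
(Referee=L65, Score=65): 1 row → {Venue,AwayTeam} = (4, B16) ✓
(Referee=L55, Score=66): 1 row → {Venue,AwayTeam} = (13, B66) ✓
(Referee=L74, Score=67): 1 row → {Venue,AwayTeam} = (15, B93) ✓
(Referee=L41, Score=65): 1 row → {Venue,AwayTeam} = (15, B44) ✓
(Referee=L65, Score=66): 2 rows → {Venue,AwayTeam} takes values {(16, B87), (13, B53)} — violation
(Referee=L41, Score=71): 1 row → {Venue,AwayTeam} = (14, B18) ✓
(Referee=L55, Score=67): 1 row → {Venue,AwayTeam} = (2, B25) ✓
(Referee=L17, Score=71): 1 row → {Venue,AwayTeam} = (5, B20) ✓
(Referee=L41, Score=67): 1 row → {Venue,AwayTeam} = (13, B83) ✓
(Referee=L55, Score=71): 1 row → {Venue,AwayTeam} = (12, B61) ✓
Two rows agree on {Referee, Score} but differ on {Venue, AwayTeam}, so {Referee, Score} → {Venue, AwayTeam} does not hold.

No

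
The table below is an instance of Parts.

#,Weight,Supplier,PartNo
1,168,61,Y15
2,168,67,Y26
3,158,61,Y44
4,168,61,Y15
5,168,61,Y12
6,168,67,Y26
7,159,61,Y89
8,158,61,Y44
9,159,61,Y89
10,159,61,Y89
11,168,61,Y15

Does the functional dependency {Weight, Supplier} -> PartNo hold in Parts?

(Weight=168, Supplier=61): rows 1, 4, 5, 11 → PartNo takes values {Y15, Y12} — violation
(Weight=168, Supplier=67): rows 2, 6 → PartNo = Y26, Y26 ✓
(Weight=158, Supplier=61): rows 3, 8 → PartNo = Y44, Y44 ✓
(Weight=159, Supplier=61): rows 7, 9, 10 → PartNo = Y89, Y89, Y89 ✓
Two rows agree on {Weight, Supplier} but differ on PartNo, so {Weight, Supplier} -> PartNo does not hold.

No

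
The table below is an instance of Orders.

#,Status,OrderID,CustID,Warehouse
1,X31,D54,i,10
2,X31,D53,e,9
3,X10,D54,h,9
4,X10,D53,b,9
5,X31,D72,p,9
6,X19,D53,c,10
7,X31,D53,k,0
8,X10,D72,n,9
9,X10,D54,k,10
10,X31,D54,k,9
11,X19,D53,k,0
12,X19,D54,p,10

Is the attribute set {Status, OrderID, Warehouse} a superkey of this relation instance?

Yes

All 12 rows have distinct {Status, OrderID, Warehouse} values, so {Status, OrderID, Warehouse} → (all attributes) holds and {Status, OrderID, Warehouse} is a superkey.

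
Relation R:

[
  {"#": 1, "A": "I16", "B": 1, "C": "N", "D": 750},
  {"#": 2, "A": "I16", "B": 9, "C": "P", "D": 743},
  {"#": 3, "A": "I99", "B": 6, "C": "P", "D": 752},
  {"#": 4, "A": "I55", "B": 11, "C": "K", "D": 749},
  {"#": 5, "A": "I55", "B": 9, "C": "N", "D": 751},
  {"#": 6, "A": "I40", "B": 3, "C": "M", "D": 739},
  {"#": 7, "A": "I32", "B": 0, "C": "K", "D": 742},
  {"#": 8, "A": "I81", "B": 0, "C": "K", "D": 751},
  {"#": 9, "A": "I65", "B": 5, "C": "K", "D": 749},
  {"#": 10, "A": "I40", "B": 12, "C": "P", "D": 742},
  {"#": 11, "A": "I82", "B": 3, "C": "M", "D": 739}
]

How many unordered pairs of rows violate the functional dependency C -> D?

9

C=N: violating pairs (1,5) — 1 pair.
C=P: violating pairs (2,3), (2,10), (3,10) — 3 pairs.
C=K: violating pairs (4,7), (4,8), (7,8), (7,9), (8,9) — 5 pairs.
C=M: all 2 rows agree on D — 0 pairs.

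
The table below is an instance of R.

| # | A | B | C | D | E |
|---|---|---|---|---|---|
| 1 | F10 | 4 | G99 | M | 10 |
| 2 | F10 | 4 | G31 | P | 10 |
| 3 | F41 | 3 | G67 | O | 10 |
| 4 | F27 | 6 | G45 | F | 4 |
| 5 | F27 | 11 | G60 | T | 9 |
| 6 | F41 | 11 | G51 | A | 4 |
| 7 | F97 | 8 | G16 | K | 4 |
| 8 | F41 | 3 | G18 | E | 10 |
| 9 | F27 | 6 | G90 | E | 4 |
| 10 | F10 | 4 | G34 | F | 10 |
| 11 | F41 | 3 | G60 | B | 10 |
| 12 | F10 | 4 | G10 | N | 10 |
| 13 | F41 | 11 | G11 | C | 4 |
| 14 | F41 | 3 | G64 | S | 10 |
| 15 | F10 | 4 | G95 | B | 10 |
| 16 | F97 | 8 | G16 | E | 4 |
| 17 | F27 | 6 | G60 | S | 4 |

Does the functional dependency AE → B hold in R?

Yes

(A=F10, E=10): rows 1, 2, 10, 12, 15 → B = 4, 4, 4, 4, 4 ✓
(A=F41, E=10): rows 3, 8, 11, 14 → B = 3, 3, 3, 3 ✓
(A=F27, E=4): rows 4, 9, 17 → B = 6, 6, 6 ✓
(A=F27, E=9): row 5 → B = 11 ✓
(A=F41, E=4): rows 6, 13 → B = 11, 11 ✓
(A=F97, E=4): rows 7, 16 → B = 8, 8 ✓
Every AE value is associated with a single B value, so AE → B holds.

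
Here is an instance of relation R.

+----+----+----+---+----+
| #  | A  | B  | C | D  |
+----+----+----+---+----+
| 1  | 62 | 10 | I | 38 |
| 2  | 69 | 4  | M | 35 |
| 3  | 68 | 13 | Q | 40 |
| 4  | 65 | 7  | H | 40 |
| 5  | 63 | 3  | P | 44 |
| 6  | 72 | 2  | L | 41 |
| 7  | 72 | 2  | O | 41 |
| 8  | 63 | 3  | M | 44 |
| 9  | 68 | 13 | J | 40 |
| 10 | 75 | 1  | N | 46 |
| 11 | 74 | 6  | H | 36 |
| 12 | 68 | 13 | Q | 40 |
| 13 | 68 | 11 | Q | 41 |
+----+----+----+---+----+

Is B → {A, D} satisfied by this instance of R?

Yes

B=10: row 1 → {A,D} = (62, 38) ✓
B=4: row 2 → {A,D} = (69, 35) ✓
B=13: rows 3, 9, 12 → {A,D} = (68, 40), (68, 40), (68, 40) ✓
B=7: row 4 → {A,D} = (65, 40) ✓
B=3: rows 5, 8 → {A,D} = (63, 44), (63, 44) ✓
B=2: rows 6, 7 → {A,D} = (72, 41), (72, 41) ✓
B=1: row 10 → {A,D} = (75, 46) ✓
B=6: row 11 → {A,D} = (74, 36) ✓
B=11: row 13 → {A,D} = (68, 41) ✓
Every B value is associated with a single {A, D} value, so B → {A, D} holds.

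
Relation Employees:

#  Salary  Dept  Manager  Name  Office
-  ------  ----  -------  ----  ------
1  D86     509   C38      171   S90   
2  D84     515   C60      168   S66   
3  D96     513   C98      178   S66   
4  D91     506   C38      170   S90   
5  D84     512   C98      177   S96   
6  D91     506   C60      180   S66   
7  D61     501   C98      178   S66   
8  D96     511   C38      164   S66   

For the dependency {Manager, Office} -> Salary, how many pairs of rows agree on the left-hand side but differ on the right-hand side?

(Manager=C38, Office=S90): violating pairs (1,4) — 1 pair.
(Manager=C60, Office=S66): violating pairs (2,6) — 1 pair.
(Manager=C98, Office=S66): violating pairs (3,7) — 1 pair.

3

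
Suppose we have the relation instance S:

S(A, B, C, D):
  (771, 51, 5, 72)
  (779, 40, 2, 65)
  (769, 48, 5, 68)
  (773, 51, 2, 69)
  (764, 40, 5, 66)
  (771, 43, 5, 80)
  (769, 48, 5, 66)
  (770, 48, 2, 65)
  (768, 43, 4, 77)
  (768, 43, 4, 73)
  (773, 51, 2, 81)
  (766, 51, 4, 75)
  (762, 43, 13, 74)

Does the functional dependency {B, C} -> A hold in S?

Yes

(B=51, C=5): 1 row → A = 771 ✓
(B=40, C=2): 1 row → A = 779 ✓
(B=48, C=5): 2 rows → A = 769, 769 ✓
(B=51, C=2): 2 rows → A = 773, 773 ✓
(B=40, C=5): 1 row → A = 764 ✓
(B=43, C=5): 1 row → A = 771 ✓
(B=48, C=2): 1 row → A = 770 ✓
(B=43, C=4): 2 rows → A = 768, 768 ✓
(B=51, C=4): 1 row → A = 766 ✓
(B=43, C=13): 1 row → A = 762 ✓
Every {B, C} value is associated with a single A value, so {B, C} -> A holds.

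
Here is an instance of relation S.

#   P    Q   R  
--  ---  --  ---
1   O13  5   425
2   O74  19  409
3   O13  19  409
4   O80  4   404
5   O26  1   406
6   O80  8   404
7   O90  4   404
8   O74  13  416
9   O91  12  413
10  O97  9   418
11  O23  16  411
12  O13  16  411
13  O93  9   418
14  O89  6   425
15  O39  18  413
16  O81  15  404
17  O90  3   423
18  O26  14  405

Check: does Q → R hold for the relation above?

Yes

Q=5: row 1 → R = 425 ✓
Q=19: rows 2, 3 → R = 409, 409 ✓
Q=4: rows 4, 7 → R = 404, 404 ✓
Q=1: row 5 → R = 406 ✓
Q=8: row 6 → R = 404 ✓
Q=13: row 8 → R = 416 ✓
Q=12: row 9 → R = 413 ✓
Q=9: rows 10, 13 → R = 418, 418 ✓
Q=16: rows 11, 12 → R = 411, 411 ✓
Q=6: row 14 → R = 425 ✓
Q=18: row 15 → R = 413 ✓
Q=15: row 16 → R = 404 ✓
Q=3: row 17 → R = 423 ✓
Q=14: row 18 → R = 405 ✓
Every Q value is associated with a single R value, so Q → R holds.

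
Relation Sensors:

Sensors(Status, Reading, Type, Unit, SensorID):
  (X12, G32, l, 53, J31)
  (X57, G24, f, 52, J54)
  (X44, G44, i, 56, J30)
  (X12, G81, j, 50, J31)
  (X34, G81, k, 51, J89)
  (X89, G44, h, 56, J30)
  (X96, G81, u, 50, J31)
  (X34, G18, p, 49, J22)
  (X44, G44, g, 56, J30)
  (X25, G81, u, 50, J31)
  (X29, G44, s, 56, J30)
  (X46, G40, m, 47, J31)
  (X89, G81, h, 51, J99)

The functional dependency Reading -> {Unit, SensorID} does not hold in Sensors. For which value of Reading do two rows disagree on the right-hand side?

G81

Reading=G32: 1 row → {Unit,SensorID} = (53, J31) ✓
Reading=G24: 1 row → {Unit,SensorID} = (52, J54) ✓
Reading=G44: 4 rows → {Unit,SensorID} = (56, J30), (56, J30), (56, J30), (56, J30) ✓
Reading=G81: 5 rows → {Unit,SensorID} takes values {(50, J31), (51, J89), (51, J99)} — violation
Reading=G18: 1 row → {Unit,SensorID} = (49, J22) ✓
Reading=G40: 1 row → {Unit,SensorID} = (47, J31) ✓
The only Reading value with inconsistent RHS is Reading=G81.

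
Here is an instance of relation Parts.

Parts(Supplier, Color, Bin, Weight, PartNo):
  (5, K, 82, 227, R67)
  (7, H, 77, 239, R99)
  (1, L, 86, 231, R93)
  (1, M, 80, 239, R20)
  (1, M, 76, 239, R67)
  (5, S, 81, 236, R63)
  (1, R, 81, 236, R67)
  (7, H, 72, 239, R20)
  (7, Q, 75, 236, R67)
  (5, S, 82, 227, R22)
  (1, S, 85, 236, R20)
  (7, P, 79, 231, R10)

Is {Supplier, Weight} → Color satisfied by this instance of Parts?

(Supplier=5, Weight=227): 2 rows → Color takes values {K, S} — violation
(Supplier=7, Weight=239): 2 rows → Color = H, H ✓
(Supplier=1, Weight=231): 1 row → Color = L ✓
(Supplier=1, Weight=239): 2 rows → Color = M, M ✓
(Supplier=5, Weight=236): 1 row → Color = S ✓
(Supplier=1, Weight=236): 2 rows → Color takes values {R, S} — violation
(Supplier=7, Weight=236): 1 row → Color = Q ✓
(Supplier=7, Weight=231): 1 row → Color = P ✓
Two rows agree on {Supplier, Weight} but differ on Color, so {Supplier, Weight} → Color does not hold.

No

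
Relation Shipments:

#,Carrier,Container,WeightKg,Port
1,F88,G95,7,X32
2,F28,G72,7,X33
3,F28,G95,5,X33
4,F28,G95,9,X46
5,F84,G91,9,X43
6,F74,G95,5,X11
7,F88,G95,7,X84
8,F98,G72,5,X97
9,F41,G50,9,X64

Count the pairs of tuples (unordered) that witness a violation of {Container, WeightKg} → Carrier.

1

(Container=G95, WeightKg=7): all 2 rows agree on Carrier — 0 pairs.
(Container=G95, WeightKg=5): violating pairs (3,6) — 1 pair.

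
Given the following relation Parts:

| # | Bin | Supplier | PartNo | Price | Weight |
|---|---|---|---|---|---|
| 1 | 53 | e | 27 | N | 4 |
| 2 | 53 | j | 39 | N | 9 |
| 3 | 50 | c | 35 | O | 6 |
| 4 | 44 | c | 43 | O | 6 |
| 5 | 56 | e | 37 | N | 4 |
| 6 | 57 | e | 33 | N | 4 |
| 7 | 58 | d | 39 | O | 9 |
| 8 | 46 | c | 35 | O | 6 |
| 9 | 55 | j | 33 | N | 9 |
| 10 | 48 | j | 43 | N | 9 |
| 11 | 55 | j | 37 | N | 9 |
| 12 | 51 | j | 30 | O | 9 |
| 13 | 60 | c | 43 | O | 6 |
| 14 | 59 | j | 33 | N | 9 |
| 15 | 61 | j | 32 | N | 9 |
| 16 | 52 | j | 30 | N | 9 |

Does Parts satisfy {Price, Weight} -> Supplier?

No

(Price=N, Weight=4): rows 1, 5, 6 → Supplier = e, e, e ✓
(Price=N, Weight=9): rows 2, 9, 10, 11, 14, 15, 16 → Supplier = j, j, j, j, j, j, j ✓
(Price=O, Weight=6): rows 3, 4, 8, 13 → Supplier = c, c, c, c ✓
(Price=O, Weight=9): rows 7, 12 → Supplier takes values {d, j} — violation
Two rows agree on {Price, Weight} but differ on Supplier, so {Price, Weight} -> Supplier does not hold.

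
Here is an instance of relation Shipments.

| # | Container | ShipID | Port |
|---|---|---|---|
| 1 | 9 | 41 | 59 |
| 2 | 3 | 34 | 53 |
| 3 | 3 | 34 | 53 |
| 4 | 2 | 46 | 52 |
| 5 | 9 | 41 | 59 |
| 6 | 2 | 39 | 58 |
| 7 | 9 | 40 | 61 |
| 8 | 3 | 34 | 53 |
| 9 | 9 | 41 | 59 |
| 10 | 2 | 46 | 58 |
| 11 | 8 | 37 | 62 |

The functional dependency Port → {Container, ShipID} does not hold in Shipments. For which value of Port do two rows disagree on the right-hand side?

58

Port=59: rows 1, 5, 9 → {Container,ShipID} = (9, 41), (9, 41), (9, 41) ✓
Port=53: rows 2, 3, 8 → {Container,ShipID} = (3, 34), (3, 34), (3, 34) ✓
Port=52: row 4 → {Container,ShipID} = (2, 46) ✓
Port=58: rows 6, 10 → {Container,ShipID} takes values {(2, 39), (2, 46)} — violation
Port=61: row 7 → {Container,ShipID} = (9, 40) ✓
Port=62: row 11 → {Container,ShipID} = (8, 37) ✓
The only Port value with inconsistent RHS is Port=58.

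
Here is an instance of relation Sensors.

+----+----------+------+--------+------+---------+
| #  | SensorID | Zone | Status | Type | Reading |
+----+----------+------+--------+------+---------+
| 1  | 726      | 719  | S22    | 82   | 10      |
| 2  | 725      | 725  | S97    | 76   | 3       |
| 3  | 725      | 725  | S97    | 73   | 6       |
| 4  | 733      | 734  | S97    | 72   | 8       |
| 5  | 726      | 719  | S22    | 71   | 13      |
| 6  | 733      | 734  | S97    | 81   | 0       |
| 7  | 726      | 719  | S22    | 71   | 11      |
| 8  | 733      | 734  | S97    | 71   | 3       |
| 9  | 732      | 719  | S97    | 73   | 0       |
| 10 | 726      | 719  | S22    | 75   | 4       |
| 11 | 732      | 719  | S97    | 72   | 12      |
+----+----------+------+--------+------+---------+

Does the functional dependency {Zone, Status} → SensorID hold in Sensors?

(Zone=719, Status=S22): rows 1, 5, 7, 10 → SensorID = 726, 726, 726, 726 ✓
(Zone=725, Status=S97): rows 2, 3 → SensorID = 725, 725 ✓
(Zone=734, Status=S97): rows 4, 6, 8 → SensorID = 733, 733, 733 ✓
(Zone=719, Status=S97): rows 9, 11 → SensorID = 732, 732 ✓
Every {Zone, Status} value is associated with a single SensorID value, so {Zone, Status} → SensorID holds.

Yes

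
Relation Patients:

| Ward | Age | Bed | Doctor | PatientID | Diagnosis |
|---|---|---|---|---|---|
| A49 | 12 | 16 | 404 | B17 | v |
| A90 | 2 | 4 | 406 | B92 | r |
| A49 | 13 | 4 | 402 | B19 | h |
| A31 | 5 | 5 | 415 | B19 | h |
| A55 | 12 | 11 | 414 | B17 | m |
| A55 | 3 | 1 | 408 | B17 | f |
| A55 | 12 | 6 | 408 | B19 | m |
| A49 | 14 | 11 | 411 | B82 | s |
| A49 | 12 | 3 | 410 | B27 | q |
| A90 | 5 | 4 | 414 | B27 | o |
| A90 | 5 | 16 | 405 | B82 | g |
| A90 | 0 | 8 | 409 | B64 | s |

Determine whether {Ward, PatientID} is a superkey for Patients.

Two distinct rows share (Ward=A55, PatientID=B17), so {Ward, PatientID} does not determine every attribute — not a superkey.

No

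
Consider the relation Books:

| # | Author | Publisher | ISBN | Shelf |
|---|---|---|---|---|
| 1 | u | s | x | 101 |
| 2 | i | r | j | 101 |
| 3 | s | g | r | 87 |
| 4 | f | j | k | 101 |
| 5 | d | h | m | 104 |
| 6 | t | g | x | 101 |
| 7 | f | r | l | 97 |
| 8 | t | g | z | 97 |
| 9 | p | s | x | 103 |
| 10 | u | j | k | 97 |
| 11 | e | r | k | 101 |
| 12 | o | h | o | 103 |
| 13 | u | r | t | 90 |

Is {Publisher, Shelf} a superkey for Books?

Rows 2 and 11 have the same {Publisher, Shelf} value (Publisher=r, Shelf=101) but are distinct tuples, so {Publisher, Shelf} does not determine every attribute — not a superkey.

No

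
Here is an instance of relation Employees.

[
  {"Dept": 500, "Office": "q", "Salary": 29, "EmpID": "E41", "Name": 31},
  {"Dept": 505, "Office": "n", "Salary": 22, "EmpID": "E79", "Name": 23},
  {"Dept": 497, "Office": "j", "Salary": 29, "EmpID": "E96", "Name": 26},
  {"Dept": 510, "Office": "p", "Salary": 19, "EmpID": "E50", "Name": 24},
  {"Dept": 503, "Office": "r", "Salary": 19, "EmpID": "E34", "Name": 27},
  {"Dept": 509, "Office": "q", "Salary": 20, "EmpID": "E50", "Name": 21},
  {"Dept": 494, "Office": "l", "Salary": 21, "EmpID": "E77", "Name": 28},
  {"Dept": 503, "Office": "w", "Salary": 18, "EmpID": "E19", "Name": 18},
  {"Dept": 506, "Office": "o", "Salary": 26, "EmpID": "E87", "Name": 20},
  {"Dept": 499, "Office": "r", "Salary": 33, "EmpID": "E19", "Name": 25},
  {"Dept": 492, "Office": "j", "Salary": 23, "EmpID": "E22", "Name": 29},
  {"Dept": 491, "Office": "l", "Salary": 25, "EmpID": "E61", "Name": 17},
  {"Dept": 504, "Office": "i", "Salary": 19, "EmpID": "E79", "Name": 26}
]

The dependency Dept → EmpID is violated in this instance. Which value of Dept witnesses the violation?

503

Dept=500: 1 row → EmpID = E41 ✓
Dept=505: 1 row → EmpID = E79 ✓
Dept=497: 1 row → EmpID = E96 ✓
Dept=510: 1 row → EmpID = E50 ✓
Dept=503: 2 rows → EmpID takes values {E34, E19} — violation
Dept=509: 1 row → EmpID = E50 ✓
Dept=494: 1 row → EmpID = E77 ✓
Dept=506: 1 row → EmpID = E87 ✓
Dept=499: 1 row → EmpID = E19 ✓
Dept=492: 1 row → EmpID = E22 ✓
Dept=491: 1 row → EmpID = E61 ✓
Dept=504: 1 row → EmpID = E79 ✓
The only Dept value with inconsistent EmpID is Dept=503.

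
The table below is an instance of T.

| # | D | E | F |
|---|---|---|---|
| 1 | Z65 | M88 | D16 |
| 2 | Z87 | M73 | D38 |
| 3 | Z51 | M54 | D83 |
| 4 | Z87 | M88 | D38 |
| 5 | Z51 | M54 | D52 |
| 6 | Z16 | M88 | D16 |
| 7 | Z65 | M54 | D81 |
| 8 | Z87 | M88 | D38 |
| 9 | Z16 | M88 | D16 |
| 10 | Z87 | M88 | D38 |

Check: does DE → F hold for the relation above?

No

(D=Z65, E=M88): row 1 → F = D16 ✓
(D=Z87, E=M73): row 2 → F = D38 ✓
(D=Z51, E=M54): rows 3, 5 → F takes values {D83, D52} — violation
(D=Z87, E=M88): rows 4, 8, 10 → F = D38, D38, D38 ✓
(D=Z16, E=M88): rows 6, 9 → F = D16, D16 ✓
(D=Z65, E=M54): row 7 → F = D81 ✓
Two rows agree on DE but differ on F, so DE → F does not hold.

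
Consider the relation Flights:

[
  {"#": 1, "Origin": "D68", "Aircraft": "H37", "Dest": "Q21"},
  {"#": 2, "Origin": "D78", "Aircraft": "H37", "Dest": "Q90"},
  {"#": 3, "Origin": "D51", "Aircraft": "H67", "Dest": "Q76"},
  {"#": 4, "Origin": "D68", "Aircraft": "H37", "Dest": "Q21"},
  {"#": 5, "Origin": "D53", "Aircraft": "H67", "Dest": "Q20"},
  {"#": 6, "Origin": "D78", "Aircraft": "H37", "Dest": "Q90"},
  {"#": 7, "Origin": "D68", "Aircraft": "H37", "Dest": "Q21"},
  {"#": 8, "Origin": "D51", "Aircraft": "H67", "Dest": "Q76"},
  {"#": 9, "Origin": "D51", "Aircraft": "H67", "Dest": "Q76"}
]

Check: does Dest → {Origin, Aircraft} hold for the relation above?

Yes

Dest=Q21: rows 1, 4, 7 → {Origin,Aircraft} = (D68, H37), (D68, H37), (D68, H37) ✓
Dest=Q90: rows 2, 6 → {Origin,Aircraft} = (D78, H37), (D78, H37) ✓
Dest=Q76: rows 3, 8, 9 → {Origin,Aircraft} = (D51, H67), (D51, H67), (D51, H67) ✓
Dest=Q20: row 5 → {Origin,Aircraft} = (D53, H67) ✓
Every Dest value is associated with a single {Origin, Aircraft} value, so Dest → {Origin, Aircraft} holds.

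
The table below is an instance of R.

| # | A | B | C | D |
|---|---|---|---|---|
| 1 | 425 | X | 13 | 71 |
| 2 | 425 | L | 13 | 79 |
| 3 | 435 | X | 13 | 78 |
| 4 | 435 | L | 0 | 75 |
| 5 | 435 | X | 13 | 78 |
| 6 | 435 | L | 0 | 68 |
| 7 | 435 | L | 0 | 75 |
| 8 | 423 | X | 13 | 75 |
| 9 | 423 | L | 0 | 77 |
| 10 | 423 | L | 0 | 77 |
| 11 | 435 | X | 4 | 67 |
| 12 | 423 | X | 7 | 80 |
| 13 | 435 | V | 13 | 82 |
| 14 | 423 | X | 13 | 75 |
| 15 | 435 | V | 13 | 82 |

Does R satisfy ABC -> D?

(A=425, B=X, C=13): row 1 → D = 71 ✓
(A=425, B=L, C=13): row 2 → D = 79 ✓
(A=435, B=X, C=13): rows 3, 5 → D = 78, 78 ✓
(A=435, B=L, C=0): rows 4, 6, 7 → D takes values {75, 68} — violation
(A=423, B=X, C=13): rows 8, 14 → D = 75, 75 ✓
(A=423, B=L, C=0): rows 9, 10 → D = 77, 77 ✓
(A=435, B=X, C=4): row 11 → D = 67 ✓
(A=423, B=X, C=7): row 12 → D = 80 ✓
(A=435, B=V, C=13): rows 13, 15 → D = 82, 82 ✓
Two rows agree on ABC but differ on D, so ABC -> D does not hold.

No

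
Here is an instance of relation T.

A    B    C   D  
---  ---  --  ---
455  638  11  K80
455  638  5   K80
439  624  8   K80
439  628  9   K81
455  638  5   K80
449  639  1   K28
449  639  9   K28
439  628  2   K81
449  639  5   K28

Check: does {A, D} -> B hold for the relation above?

(A=455, D=K80): 3 rows → B = 638, 638, 638 ✓
(A=439, D=K80): 1 row → B = 624 ✓
(A=439, D=K81): 2 rows → B = 628, 628 ✓
(A=449, D=K28): 3 rows → B = 639, 639, 639 ✓
Every {A, D} value is associated with a single B value, so {A, D} -> B holds.

Yes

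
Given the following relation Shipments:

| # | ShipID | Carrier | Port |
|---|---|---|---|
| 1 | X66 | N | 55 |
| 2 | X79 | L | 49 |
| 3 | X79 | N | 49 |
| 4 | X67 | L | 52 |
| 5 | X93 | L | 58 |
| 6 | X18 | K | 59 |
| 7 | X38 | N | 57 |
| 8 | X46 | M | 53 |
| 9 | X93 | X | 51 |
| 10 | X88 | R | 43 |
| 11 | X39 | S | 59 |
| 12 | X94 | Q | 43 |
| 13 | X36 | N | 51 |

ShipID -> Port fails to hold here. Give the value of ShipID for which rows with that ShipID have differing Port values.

X93

ShipID=X66: row 1 → Port = 55 ✓
ShipID=X79: rows 2, 3 → Port = 49, 49 ✓
ShipID=X67: row 4 → Port = 52 ✓
ShipID=X93: rows 5, 9 → Port takes values {58, 51} — violation
ShipID=X18: row 6 → Port = 59 ✓
ShipID=X38: row 7 → Port = 57 ✓
ShipID=X46: row 8 → Port = 53 ✓
ShipID=X88: row 10 → Port = 43 ✓
ShipID=X39: row 11 → Port = 59 ✓
ShipID=X94: row 12 → Port = 43 ✓
ShipID=X36: row 13 → Port = 51 ✓
The only ShipID value with inconsistent Port is ShipID=X93.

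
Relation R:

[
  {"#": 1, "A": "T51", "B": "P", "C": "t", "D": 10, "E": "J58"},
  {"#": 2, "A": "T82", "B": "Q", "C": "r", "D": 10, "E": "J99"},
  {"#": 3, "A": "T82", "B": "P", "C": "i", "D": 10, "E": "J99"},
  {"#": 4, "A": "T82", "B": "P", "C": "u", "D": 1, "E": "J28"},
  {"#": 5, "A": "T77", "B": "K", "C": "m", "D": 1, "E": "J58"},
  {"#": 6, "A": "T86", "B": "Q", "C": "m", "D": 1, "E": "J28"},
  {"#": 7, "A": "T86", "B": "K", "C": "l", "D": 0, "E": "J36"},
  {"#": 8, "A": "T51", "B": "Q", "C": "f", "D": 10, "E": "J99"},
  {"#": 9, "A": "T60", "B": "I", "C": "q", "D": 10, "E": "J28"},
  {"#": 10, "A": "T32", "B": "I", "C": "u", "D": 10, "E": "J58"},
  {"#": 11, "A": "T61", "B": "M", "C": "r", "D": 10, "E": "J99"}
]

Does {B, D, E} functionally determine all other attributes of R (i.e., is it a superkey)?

No

Rows 2 and 8 have the same {B, D, E} value (B=Q, D=10, E=J99) but are distinct tuples, so {B, D, E} does not determine every attribute — not a superkey.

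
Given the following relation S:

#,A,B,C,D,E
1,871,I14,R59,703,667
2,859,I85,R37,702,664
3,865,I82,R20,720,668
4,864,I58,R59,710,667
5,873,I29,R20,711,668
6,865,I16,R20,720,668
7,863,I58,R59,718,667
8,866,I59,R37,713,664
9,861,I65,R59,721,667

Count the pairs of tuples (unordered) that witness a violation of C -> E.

0

C=R59: all 4 rows agree on E — 0 pairs.
C=R37: all 2 rows agree on E — 0 pairs.
C=R20: all 3 rows agree on E — 0 pairs.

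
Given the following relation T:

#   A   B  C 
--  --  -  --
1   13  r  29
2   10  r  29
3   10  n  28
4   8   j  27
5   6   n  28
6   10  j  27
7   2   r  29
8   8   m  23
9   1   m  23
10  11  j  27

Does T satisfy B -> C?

B=r: rows 1, 2, 7 → C = 29, 29, 29 ✓
B=n: rows 3, 5 → C = 28, 28 ✓
B=j: rows 4, 6, 10 → C = 27, 27, 27 ✓
B=m: rows 8, 9 → C = 23, 23 ✓
Every B value is associated with a single C value, so B -> C holds.

Yes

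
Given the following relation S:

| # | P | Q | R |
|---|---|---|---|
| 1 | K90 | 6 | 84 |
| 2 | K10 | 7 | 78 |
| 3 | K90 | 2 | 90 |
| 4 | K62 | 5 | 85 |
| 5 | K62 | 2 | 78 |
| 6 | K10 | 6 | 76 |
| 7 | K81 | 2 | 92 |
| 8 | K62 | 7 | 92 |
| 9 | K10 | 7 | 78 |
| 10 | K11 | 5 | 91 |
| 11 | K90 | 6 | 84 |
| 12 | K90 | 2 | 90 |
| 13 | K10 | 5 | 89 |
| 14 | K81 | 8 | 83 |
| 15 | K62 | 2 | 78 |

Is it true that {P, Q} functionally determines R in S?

Yes

(P=K90, Q=6): rows 1, 11 → R = 84, 84 ✓
(P=K10, Q=7): rows 2, 9 → R = 78, 78 ✓
(P=K90, Q=2): rows 3, 12 → R = 90, 90 ✓
(P=K62, Q=5): row 4 → R = 85 ✓
(P=K62, Q=2): rows 5, 15 → R = 78, 78 ✓
(P=K10, Q=6): row 6 → R = 76 ✓
(P=K81, Q=2): row 7 → R = 92 ✓
(P=K62, Q=7): row 8 → R = 92 ✓
(P=K11, Q=5): row 10 → R = 91 ✓
(P=K10, Q=5): row 13 → R = 89 ✓
(P=K81, Q=8): row 14 → R = 83 ✓
Every {P, Q} value is associated with a single R value, so {P, Q} -> R holds.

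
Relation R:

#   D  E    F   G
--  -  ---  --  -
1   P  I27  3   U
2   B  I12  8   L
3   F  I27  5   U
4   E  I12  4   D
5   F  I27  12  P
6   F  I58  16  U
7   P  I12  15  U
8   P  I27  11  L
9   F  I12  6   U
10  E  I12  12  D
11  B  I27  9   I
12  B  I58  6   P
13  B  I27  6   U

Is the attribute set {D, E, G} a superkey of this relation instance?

No

Rows 4 and 10 have the same {D, E, G} value (D=E, E=I12, G=D) but are distinct tuples, so {D, E, G} does not determine every attribute — not a superkey.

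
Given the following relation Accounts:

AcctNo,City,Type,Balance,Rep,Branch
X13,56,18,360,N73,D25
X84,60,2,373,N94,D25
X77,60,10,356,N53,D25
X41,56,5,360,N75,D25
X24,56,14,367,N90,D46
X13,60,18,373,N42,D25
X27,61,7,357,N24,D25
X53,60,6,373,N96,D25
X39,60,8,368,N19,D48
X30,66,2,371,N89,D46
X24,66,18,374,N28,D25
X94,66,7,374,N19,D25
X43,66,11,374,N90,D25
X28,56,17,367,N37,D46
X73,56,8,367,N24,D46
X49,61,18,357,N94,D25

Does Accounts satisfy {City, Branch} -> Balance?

(City=56, Branch=D25): 2 rows → Balance = 360, 360 ✓
(City=60, Branch=D25): 4 rows → Balance takes values {373, 356} — violation
(City=56, Branch=D46): 3 rows → Balance = 367, 367, 367 ✓
(City=61, Branch=D25): 2 rows → Balance = 357, 357 ✓
(City=60, Branch=D48): 1 row → Balance = 368 ✓
(City=66, Branch=D46): 1 row → Balance = 371 ✓
(City=66, Branch=D25): 3 rows → Balance = 374, 374, 374 ✓
Two rows agree on {City, Branch} but differ on Balance, so {City, Branch} -> Balance does not hold.

No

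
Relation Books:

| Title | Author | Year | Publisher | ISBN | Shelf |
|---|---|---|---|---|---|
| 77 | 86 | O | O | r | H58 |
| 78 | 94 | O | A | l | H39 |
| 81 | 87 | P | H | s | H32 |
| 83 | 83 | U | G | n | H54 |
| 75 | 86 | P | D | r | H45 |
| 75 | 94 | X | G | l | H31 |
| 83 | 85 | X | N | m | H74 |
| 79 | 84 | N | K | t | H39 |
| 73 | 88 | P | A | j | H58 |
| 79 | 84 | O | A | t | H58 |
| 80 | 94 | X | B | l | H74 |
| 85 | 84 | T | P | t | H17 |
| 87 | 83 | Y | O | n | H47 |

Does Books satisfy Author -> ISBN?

Yes

Author=86: 2 rows → ISBN = r, r ✓
Author=94: 3 rows → ISBN = l, l, l ✓
Author=87: 1 row → ISBN = s ✓
Author=83: 2 rows → ISBN = n, n ✓
Author=85: 1 row → ISBN = m ✓
Author=84: 3 rows → ISBN = t, t, t ✓
Author=88: 1 row → ISBN = j ✓
Every Author value is associated with a single ISBN value, so Author -> ISBN holds.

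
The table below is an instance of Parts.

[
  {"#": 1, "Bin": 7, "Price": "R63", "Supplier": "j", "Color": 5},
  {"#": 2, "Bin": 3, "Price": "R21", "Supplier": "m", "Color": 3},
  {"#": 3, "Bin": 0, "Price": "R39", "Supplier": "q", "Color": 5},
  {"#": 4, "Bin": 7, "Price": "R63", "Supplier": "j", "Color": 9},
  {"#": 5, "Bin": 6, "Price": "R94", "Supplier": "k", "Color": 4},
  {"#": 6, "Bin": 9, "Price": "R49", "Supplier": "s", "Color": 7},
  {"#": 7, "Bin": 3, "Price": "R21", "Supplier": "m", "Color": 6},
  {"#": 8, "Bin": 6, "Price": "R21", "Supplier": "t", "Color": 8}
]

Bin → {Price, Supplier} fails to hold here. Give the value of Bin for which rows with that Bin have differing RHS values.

Bin=7: rows 1, 4 → {Price,Supplier} = (R63, j), (R63, j) ✓
Bin=3: rows 2, 7 → {Price,Supplier} = (R21, m), (R21, m) ✓
Bin=0: row 3 → {Price,Supplier} = (R39, q) ✓
Bin=6: rows 5, 8 → {Price,Supplier} takes values {(R94, k), (R21, t)} — violation
Bin=9: row 6 → {Price,Supplier} = (R49, s) ✓
The only Bin value with inconsistent RHS is Bin=6.

6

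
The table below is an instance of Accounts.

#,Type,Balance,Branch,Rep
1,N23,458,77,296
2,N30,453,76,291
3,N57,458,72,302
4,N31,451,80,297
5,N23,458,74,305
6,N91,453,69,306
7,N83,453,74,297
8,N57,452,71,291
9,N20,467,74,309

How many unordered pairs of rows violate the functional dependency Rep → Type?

Rep=291: violating pairs (2,8) — 1 pair.
Rep=297: violating pairs (4,7) — 1 pair.

2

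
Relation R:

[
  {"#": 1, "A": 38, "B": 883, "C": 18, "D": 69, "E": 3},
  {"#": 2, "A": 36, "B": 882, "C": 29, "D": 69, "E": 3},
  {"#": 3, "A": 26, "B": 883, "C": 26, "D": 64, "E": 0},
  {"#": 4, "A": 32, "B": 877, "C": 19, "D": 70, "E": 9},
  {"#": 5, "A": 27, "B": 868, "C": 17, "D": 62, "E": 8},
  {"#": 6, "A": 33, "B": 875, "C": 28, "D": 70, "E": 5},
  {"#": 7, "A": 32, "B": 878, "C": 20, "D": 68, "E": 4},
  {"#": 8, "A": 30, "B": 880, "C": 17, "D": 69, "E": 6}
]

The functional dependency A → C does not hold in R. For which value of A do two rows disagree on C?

32

A=38: row 1 → C = 18 ✓
A=36: row 2 → C = 29 ✓
A=26: row 3 → C = 26 ✓
A=32: rows 4, 7 → C takes values {19, 20} — violation
A=27: row 5 → C = 17 ✓
A=33: row 6 → C = 28 ✓
A=30: row 8 → C = 17 ✓
The only A value with inconsistent C is A=32.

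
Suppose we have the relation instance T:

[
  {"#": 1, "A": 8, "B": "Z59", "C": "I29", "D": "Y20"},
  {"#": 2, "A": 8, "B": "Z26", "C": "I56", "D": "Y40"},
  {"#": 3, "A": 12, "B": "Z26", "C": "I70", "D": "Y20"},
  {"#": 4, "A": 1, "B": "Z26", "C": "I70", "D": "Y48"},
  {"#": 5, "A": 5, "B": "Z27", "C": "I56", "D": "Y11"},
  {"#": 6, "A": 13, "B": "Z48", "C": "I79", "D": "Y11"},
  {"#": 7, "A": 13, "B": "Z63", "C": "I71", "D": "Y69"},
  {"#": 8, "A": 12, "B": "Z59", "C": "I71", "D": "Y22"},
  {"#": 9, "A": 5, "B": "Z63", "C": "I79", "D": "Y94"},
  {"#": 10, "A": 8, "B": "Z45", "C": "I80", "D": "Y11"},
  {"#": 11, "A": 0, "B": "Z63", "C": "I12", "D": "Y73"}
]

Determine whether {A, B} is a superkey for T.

All 11 rows have distinct {A, B} values, so {A, B} → (all attributes) holds and {A, B} is a superkey.

Yes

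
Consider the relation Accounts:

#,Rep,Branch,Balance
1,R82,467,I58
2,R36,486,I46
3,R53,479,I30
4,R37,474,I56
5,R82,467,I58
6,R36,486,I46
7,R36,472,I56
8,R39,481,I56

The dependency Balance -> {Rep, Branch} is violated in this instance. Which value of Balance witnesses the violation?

I56

Balance=I58: rows 1, 5 → {Rep,Branch} = (R82, 467), (R82, 467) ✓
Balance=I46: rows 2, 6 → {Rep,Branch} = (R36, 486), (R36, 486) ✓
Balance=I30: row 3 → {Rep,Branch} = (R53, 479) ✓
Balance=I56: rows 4, 7, 8 → {Rep,Branch} takes values {(R37, 474), (R36, 472), (R39, 481)} — violation
The only Balance value with inconsistent RHS is Balance=I56.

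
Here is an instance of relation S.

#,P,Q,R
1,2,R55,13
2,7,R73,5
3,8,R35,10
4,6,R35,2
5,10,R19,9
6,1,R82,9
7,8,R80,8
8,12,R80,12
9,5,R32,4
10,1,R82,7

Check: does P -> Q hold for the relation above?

No

P=2: row 1 → Q = R55 ✓
P=7: row 2 → Q = R73 ✓
P=8: rows 3, 7 → Q takes values {R35, R80} — violation
P=6: row 4 → Q = R35 ✓
P=10: row 5 → Q = R19 ✓
P=1: rows 6, 10 → Q = R82, R82 ✓
P=12: row 8 → Q = R80 ✓
P=5: row 9 → Q = R32 ✓
Two rows agree on P but differ on Q, so P -> Q does not hold.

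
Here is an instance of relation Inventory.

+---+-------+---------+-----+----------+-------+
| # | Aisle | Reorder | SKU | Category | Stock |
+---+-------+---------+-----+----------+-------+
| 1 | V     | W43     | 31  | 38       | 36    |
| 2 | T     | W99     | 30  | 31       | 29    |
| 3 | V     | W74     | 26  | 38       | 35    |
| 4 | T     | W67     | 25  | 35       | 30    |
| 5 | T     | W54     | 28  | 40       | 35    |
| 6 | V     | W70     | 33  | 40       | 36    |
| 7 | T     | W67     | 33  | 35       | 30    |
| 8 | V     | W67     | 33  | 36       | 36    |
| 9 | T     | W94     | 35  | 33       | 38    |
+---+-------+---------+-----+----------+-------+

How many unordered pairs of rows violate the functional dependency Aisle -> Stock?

12

Aisle=V: violating pairs (1,3), (3,6), (3,8) — 3 pairs.
Aisle=T: violating pairs (2,4), (2,5), (2,7), (2,9), (4,5), (4,9), (5,7), (5,9), (7,9) — 9 pairs.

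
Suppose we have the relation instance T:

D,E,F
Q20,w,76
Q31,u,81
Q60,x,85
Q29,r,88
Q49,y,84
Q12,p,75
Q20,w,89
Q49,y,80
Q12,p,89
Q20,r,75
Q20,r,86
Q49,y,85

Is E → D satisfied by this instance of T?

E=w: 2 rows → D = Q20, Q20 ✓
E=u: 1 row → D = Q31 ✓
E=x: 1 row → D = Q60 ✓
E=r: 3 rows → D takes values {Q29, Q20} — violation
E=y: 3 rows → D = Q49, Q49, Q49 ✓
E=p: 2 rows → D = Q12, Q12 ✓
Two rows agree on E but differ on D, so E → D does not hold.

No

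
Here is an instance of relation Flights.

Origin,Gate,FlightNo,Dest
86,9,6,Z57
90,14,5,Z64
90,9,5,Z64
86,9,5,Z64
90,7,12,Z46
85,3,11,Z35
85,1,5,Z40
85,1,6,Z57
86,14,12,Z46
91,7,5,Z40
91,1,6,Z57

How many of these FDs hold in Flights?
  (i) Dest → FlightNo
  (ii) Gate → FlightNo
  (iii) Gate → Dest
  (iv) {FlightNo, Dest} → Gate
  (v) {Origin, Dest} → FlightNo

2

(i) Dest → FlightNo: every LHS value maps to a single RHS value — holds.
(ii) Gate → FlightNo: Gate=9: 3 rows → FlightNo takes values {6, 5} — violation; Gate=14: 2 rows → FlightNo takes values {5, 12} — violation; Gate=7: 2 rows → FlightNo takes values {12, 5} — violation; Gate=1: 3 rows → FlightNo takes values {5, 6} — violation — fails.
(iii) Gate → Dest: Gate=9: 3 rows → Dest takes values {Z57, Z64} — violation; Gate=14: 2 rows → Dest takes values {Z64, Z46} — violation; Gate=7: 2 rows → Dest takes values {Z46, Z40} — violation; Gate=1: 3 rows → Dest takes values {Z40, Z57} — violation — fails.
(iv) {FlightNo, Dest} → Gate: (FlightNo=6, Dest=Z57): 3 rows → Gate takes values {9, 1} — violation; (FlightNo=5, Dest=Z64): 3 rows → Gate takes values {14, 9} — violation; (FlightNo=12, Dest=Z46): 2 rows → Gate takes values {7, 14} — violation; (FlightNo=5, Dest=Z40): 2 rows → Gate takes values {1, 7} — violation — fails.
(v) {Origin, Dest} → FlightNo: every LHS value maps to a single RHS value — holds.
2 of the 5 dependencies hold.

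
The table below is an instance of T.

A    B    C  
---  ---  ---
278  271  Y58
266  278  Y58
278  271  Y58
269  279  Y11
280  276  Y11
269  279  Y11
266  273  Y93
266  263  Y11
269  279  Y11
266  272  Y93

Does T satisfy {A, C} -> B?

(A=278, C=Y58): 2 rows → B = 271, 271 ✓
(A=266, C=Y58): 1 row → B = 278 ✓
(A=269, C=Y11): 3 rows → B = 279, 279, 279 ✓
(A=280, C=Y11): 1 row → B = 276 ✓
(A=266, C=Y93): 2 rows → B takes values {273, 272} — violation
(A=266, C=Y11): 1 row → B = 263 ✓
Two rows agree on {A, C} but differ on B, so {A, C} -> B does not hold.

No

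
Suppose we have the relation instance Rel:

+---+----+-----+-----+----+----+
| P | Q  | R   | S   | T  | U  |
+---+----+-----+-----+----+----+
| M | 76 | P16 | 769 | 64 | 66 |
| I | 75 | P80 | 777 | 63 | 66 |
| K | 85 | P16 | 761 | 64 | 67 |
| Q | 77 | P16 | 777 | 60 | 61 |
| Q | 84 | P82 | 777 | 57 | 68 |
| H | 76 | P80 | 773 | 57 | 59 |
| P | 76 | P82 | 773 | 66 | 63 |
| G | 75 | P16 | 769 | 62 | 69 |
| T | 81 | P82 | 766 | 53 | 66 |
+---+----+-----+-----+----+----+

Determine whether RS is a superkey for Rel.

No

Two distinct rows share (R=P16, S=769), so RS does not determine every attribute — not a superkey.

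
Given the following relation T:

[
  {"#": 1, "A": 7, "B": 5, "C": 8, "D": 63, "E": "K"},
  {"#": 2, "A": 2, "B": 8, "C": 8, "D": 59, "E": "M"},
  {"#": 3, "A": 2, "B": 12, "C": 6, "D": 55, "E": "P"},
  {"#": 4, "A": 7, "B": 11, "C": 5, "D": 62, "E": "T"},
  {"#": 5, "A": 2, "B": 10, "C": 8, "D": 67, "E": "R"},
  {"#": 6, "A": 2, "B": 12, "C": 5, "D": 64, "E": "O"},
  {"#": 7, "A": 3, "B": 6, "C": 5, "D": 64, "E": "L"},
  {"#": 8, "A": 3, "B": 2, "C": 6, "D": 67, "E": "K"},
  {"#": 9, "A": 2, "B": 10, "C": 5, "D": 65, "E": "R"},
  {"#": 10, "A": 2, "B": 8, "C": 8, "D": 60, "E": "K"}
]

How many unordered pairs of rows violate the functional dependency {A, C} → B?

(A=2, C=8): violating pairs (2,5), (5,10) — 2 pairs.
(A=2, C=5): violating pairs (6,9) — 1 pair.

3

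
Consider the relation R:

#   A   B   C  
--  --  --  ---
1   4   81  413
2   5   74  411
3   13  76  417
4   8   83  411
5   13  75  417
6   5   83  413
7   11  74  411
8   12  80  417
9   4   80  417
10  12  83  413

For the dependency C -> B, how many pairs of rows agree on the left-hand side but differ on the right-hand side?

9

C=413: violating pairs (1,6), (1,10) — 2 pairs.
C=411: violating pairs (2,4), (4,7) — 2 pairs.
C=417: violating pairs (3,5), (3,8), (3,9), (5,8), (5,9) — 5 pairs.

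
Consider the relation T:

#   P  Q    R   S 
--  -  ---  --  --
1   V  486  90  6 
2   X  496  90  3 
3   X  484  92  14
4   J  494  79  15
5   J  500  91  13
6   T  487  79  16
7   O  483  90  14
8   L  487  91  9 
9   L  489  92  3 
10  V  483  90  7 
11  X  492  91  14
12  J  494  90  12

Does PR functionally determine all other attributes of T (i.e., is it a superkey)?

Rows 1 and 10 have the same PR value (P=V, R=90) but are distinct tuples, so PR does not determine every attribute — not a superkey.

No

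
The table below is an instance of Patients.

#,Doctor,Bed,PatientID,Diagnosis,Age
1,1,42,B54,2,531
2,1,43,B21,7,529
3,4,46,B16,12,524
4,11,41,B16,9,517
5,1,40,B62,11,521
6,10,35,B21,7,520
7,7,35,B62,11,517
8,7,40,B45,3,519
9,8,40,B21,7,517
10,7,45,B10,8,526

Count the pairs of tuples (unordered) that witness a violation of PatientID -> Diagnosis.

1

PatientID=B21: all 3 rows agree on Diagnosis — 0 pairs.
PatientID=B16: violating pairs (3,4) — 1 pair.
PatientID=B62: all 2 rows agree on Diagnosis — 0 pairs.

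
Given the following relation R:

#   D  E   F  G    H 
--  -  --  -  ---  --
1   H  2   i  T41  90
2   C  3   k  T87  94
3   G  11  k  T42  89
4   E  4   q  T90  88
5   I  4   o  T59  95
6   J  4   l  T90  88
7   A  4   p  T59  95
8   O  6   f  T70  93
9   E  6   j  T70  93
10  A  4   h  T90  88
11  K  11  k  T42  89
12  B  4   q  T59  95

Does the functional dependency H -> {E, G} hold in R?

H=90: row 1 → {E,G} = (2, T41) ✓
H=94: row 2 → {E,G} = (3, T87) ✓
H=89: rows 3, 11 → {E,G} = (11, T42), (11, T42) ✓
H=88: rows 4, 6, 10 → {E,G} = (4, T90), (4, T90), (4, T90) ✓
H=95: rows 5, 7, 12 → {E,G} = (4, T59), (4, T59), (4, T59) ✓
H=93: rows 8, 9 → {E,G} = (6, T70), (6, T70) ✓
Every H value is associated with a single {E, G} value, so H -> {E, G} holds.

Yes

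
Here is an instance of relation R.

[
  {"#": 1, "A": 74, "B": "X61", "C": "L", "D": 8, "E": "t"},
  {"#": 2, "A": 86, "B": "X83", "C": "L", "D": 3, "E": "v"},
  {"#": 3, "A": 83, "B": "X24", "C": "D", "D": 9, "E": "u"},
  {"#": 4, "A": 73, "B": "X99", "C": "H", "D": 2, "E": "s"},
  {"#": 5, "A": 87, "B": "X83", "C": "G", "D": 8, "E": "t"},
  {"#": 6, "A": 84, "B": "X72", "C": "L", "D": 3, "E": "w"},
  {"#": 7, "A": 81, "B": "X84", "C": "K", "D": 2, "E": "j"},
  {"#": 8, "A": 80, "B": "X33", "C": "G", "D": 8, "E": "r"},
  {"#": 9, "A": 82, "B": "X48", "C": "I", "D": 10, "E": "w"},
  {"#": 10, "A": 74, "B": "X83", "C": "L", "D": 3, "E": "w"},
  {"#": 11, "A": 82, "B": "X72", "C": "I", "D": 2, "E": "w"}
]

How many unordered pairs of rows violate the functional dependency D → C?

D=8: violating pairs (1,5), (1,8) — 2 pairs.
D=3: all 3 rows agree on C — 0 pairs.
D=2: violating pairs (4,7), (4,11), (7,11) — 3 pairs.

5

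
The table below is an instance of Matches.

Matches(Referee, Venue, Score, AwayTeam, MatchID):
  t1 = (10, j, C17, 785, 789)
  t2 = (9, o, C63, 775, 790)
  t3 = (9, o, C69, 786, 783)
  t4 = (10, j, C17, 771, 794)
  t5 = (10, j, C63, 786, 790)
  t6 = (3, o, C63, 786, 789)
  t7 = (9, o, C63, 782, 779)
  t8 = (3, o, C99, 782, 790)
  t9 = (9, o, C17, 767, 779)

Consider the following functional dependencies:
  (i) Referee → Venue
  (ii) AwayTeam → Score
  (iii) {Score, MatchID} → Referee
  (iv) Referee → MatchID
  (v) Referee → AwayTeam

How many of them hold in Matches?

(i) Referee → Venue: every LHS value maps to a single RHS value — holds.
(ii) AwayTeam → Score: AwayTeam=786: rows 3, 5, 6 → Score takes values {C69, C63} — violation; AwayTeam=782: rows 7, 8 → Score takes values {C63, C99} — violation — fails.
(iii) {Score, MatchID} → Referee: (Score=C63, MatchID=790): rows 2, 5 → Referee takes values {9, 10} — violation — fails.
(iv) Referee → MatchID: Referee=10: rows 1, 4, 5 → MatchID takes values {789, 794, 790} — violation; Referee=9: rows 2, 3, 7, 9 → MatchID takes values {790, 783, 779} — violation; Referee=3: rows 6, 8 → MatchID takes values {789, 790} — violation — fails.
(v) Referee → AwayTeam: Referee=10: rows 1, 4, 5 → AwayTeam takes values {785, 771, 786} — violation; Referee=9: rows 2, 3, 7, 9 → AwayTeam takes values {775, 786, 782, 767} — violation; Referee=3: rows 6, 8 → AwayTeam takes values {786, 782} — violation — fails.
1 of the 5 dependencies holds.

1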